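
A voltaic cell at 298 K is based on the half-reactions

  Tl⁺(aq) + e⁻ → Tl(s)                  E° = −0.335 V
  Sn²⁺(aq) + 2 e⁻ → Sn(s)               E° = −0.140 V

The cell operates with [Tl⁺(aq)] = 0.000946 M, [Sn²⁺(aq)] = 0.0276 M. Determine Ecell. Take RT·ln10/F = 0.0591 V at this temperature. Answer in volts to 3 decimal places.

Sn²⁺/Sn is reduced (cathode, E° = −0.140 V) and Tl⁺/Tl is oxidized (anode).
The standard potential is −0.140 − (−0.335) = +0.195 V and the balanced reaction transfers n = 2 electrons.
Balancing gives Sn²⁺(aq) + 2 Tl(s) → Sn(s) + 2 Tl⁺(aq); hence Q = [Tl⁺(aq)]^2 / [Sn²⁺(aq)] = 3.24×10^−5 (log Q = −4.489).
Applying E = E° − (RT ln10/nF)·log Q gives +0.195 − (0.0591/2)(−4.489) = +0.328 V.

+0.328 V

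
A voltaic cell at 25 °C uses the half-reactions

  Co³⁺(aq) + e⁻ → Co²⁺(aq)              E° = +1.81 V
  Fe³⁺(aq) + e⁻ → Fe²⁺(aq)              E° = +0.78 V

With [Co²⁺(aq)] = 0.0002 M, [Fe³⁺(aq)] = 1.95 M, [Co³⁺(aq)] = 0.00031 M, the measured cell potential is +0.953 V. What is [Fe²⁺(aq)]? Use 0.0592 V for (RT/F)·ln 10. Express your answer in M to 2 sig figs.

Co³⁺/Co²⁺ is the cathode (higher E°); E°cell = +1.81 − (+0.78) = +1.03 V with n = 1.
Rearranging E = E° − (0.0592/n)·log Q gives log Q = 1(+1.03 − (+0.953))/0.0592 = 1.301.
For Co³⁺(aq) + Fe²⁺(aq) → Co²⁺(aq) + Fe³⁺(aq), the reaction quotient is Q = ([Co²⁺(aq)]·[Fe³⁺(aq)]) / ([Co³⁺(aq)]·[Fe²⁺(aq)]).
Isolating [Fe²⁺(aq)] in Q = 10^{1.301} yields log [Fe²⁺(aq)] = −1.201, i.e. 0.063 M.

0.063 M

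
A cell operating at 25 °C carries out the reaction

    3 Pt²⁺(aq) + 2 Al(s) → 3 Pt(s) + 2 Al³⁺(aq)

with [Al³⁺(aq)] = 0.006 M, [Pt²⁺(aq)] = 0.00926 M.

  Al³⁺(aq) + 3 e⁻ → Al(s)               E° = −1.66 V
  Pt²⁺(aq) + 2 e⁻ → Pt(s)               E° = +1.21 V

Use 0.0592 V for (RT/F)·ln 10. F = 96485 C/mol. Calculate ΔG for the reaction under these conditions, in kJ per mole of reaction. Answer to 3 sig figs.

With Pt²⁺/Pt reduced at the cathode, E°cell = +1.21 − (−1.66) = +2.87 V and n = 6.
Here Q = [Al³⁺(aq)]^2 / [Pt²⁺(aq)]^3 = 45.3 (log Q = 1.656), giving E = +2.87 − (0.0592/6)·(1.656) = +2.8537 V.
ΔG = −nFE = −(6)(96485)(+2.8537) J/mol = −1650 kJ/mol.

−1650 kJ/mol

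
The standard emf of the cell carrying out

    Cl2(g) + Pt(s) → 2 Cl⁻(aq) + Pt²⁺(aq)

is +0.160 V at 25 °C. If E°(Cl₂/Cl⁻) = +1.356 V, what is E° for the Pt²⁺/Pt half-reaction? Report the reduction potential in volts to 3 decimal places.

+1.196 V

In the reaction as written the Cl₂/Cl⁻ couple is reduced (cathode) and Pt²⁺/Pt is oxidized (anode), so E°cell = E°(Cl₂/Cl⁻) − E°(Pt²⁺/Pt).
E°(Pt²⁺/Pt) = E°(cathode) − E°cell = +1.356 − (+0.160) = +1.196 V.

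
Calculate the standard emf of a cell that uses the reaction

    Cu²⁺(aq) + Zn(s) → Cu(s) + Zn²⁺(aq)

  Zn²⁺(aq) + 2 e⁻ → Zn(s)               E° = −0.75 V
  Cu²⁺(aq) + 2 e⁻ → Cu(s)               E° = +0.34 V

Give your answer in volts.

Cu²⁺(aq) gains electrons, so the Cu²⁺/Cu couple is the cathode; the Zn²⁺/Zn couple is the anode.
E°cell = E°(cathode) − E°(anode) = +0.34 − (−0.75) = +1.09 V.

+1.09 V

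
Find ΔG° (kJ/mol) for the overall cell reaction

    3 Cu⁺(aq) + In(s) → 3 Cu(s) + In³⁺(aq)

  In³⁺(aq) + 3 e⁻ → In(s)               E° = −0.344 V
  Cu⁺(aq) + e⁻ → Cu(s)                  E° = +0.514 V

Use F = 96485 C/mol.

−248 kJ/mol

In the reaction as written Cu⁺(aq) is reduced, so the Cu⁺/Cu couple is the cathode and In³⁺/In is the anode.
E°cell = +0.514 − (−0.344) = +0.858 V; balancing electrons gives n = 3.
ΔG° = −nFE°cell = −(3)(96485)(+0.858) J/mol = −248 kJ/mol.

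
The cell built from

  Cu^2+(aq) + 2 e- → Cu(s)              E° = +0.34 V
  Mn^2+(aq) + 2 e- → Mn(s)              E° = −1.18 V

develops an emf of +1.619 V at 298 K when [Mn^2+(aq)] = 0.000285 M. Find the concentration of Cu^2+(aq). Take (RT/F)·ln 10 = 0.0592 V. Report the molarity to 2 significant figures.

With Cu²⁺/Cu at the cathode and Mn²⁺/Mn at the anode, E°cell = +0.34 − (−1.18) = +1.52 V (n = 2).
Since E = E° − (0.0592/n)·log Q, log Q = n(E° − E)/0.0592 = −3.345.
Balancing electrons gives Cu^2+(aq) + Mn(s) → Cu(s) + Mn^2+(aq); thus Q = [Mn^2+(aq)] / [Cu^2+(aq)].
Solving for the unknown gives log [Cu^2+(aq)] = −0.200, so [Cu^2+(aq)] ≈ 0.63 M.

0.63 M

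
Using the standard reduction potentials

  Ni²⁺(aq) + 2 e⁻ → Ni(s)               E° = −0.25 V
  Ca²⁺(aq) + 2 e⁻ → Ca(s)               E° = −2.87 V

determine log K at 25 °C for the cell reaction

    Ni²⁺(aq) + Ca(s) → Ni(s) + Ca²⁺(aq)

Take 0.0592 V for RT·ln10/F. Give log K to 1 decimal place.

log K = 88.5

The Ni²⁺/Ni couple is reduced (cathode); E°cell = −0.25 − (−2.87) = +2.62 V with n = 2.
At equilibrium E = 0, so log K = nE°cell / 0.0592 = (2)(+2.62) / 0.0592 = 88.5.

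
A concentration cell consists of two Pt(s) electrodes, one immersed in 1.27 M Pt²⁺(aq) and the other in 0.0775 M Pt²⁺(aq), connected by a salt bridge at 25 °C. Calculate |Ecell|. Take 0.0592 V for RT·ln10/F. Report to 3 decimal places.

For a concentration cell E°cell = 0, since both electrodes use the same couple.
The compartment with the higher Pt²⁺(aq) concentration (1.27 M) acts as the cathode; ions are reduced there and produced at the dilute (0.0775 M) anode.
With n = 2, Ecell = −(0.0592/2)·log([dilute]/[conc]) = −(0.0592/2)·log(0.0775/1.27) = +0.036 V.

0.036 V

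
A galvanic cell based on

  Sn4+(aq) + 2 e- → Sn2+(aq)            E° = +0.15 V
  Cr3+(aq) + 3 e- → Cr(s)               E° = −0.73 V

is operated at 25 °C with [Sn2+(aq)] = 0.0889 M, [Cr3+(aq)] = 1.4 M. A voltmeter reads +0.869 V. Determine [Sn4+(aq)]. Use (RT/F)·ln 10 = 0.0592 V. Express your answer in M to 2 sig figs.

0.047 M

Sn⁴⁺/Sn²⁺ is the cathode (higher E°); E°cell = +0.15 − (−0.73) = +0.88 V with n = 6.
Rearranging E = E° − (0.0592/n)·log Q gives log Q = 6(+0.88 − (+0.869))/0.0592 = 1.115.
For 3 Sn4+(aq) + 2 Cr(s) → 3 Sn2+(aq) + 2 Cr3+(aq), the reaction quotient is Q = ([Sn2+(aq)]^3·[Cr3+(aq)]^2) / [Sn4+(aq)]^3.
Isolating [Sn4+(aq)] in Q = 10^{1.115} yields log [Sn4+(aq)] = −1.325, i.e. 0.047 M.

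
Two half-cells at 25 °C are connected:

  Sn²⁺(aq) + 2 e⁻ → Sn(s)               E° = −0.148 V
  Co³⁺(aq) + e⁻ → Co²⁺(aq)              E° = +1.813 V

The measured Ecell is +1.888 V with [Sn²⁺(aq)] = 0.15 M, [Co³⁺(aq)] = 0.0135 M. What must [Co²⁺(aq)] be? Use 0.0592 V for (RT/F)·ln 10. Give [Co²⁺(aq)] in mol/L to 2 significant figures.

0.60 M

Co³⁺/Co²⁺ is the cathode (higher E°); E°cell = +1.813 − (−0.148) = +1.961 V with n = 2.
From the Nernst equation, log Q = n(E° − E)/0.0592 = 2·(+1.961 − (+1.888))/0.0592 = 2.466.
Balancing electrons gives 2 Co³⁺(aq) + Sn(s) → 2 Co²⁺(aq) + Sn²⁺(aq); thus Q = ([Co²⁺(aq)]^2·[Sn²⁺(aq)]) / [Co³⁺(aq)]^2.
Isolating [Co²⁺(aq)] in Q = 10^{2.466} yields log [Co²⁺(aq)] = −0.225, i.e. 0.60 M.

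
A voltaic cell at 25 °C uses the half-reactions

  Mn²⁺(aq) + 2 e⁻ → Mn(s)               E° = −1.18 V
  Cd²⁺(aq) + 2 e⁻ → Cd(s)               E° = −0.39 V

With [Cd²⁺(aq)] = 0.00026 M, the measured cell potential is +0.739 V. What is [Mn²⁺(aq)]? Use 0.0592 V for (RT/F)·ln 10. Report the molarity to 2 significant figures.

With Cd²⁺/Cd at the cathode and Mn²⁺/Mn at the anode, E°cell = −0.39 − (−1.18) = +0.79 V (n = 2).
Rearranging E = E° − (0.0592/n)·log Q gives log Q = 2(+0.79 − (+0.739))/0.0592 = 1.723.
Balancing electrons gives Cd²⁺(aq) + Mn(s) → Cd(s) + Mn²⁺(aq); thus Q = [Mn²⁺(aq)] / [Cd²⁺(aq)].
Isolating [Mn²⁺(aq)] in Q = 10^{1.723} yields log [Mn²⁺(aq)] = −1.862, i.e. 0.014 M.

0.014 M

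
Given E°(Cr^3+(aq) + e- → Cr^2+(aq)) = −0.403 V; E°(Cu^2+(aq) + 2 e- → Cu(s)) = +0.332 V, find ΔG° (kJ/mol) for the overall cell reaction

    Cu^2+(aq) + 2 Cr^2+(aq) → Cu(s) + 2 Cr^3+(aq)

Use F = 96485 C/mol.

In the reaction as written Cu^2+(aq) is reduced, so the Cu²⁺/Cu couple is the cathode and Cr³⁺/Cr²⁺ is the anode.
E°cell = +0.332 − (−0.403) = +0.735 V; balancing electrons gives n = 2.
ΔG° = −nFE°cell = −(2)(96485)(+0.735) J/mol = −142 kJ/mol.

−142 kJ/mol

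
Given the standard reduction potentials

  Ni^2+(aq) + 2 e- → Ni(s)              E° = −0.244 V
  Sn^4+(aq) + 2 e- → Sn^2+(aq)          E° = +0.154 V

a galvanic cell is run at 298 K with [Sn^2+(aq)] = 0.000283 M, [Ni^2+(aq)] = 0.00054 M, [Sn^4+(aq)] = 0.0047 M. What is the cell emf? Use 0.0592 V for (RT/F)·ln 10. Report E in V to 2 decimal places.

Sn⁴⁺/Sn²⁺ is reduced (cathode, E° = +0.154 V) and Ni²⁺/Ni is oxidized (anode).
The standard potential is +0.154 − (−0.244) = +0.398 V and the balanced reaction transfers n = 2 electrons.
Balancing gives Sn^4+(aq) + Ni(s) → Sn^2+(aq) + Ni^2+(aq); hence Q = ([Sn^2+(aq)]·[Ni^2+(aq)]) / [Sn^4+(aq)] = 3.25×10^−5 (log Q = −4.488).
E = E° − (0.0592/n)·log Q = +0.398 − (0.0592/2)(−4.488) = +0.53 V.

+0.53 V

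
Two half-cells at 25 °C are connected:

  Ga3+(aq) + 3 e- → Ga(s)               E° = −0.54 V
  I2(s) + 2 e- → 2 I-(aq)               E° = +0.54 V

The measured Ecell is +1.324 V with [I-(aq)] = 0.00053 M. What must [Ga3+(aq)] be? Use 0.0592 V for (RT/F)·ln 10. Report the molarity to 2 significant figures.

With I₂/I⁻ at the cathode and Ga³⁺/Ga at the anode, E°cell = +0.54 − (−0.54) = +1.08 V (n = 6).
Since E = E° − (0.0592/n)·log Q, log Q = n(E° − E)/0.0592 = −24.730.
Balancing electrons gives 3 I2(s) + 2 Ga(s) → 6 I-(aq) + 2 Ga3+(aq); thus Q = [I-(aq)]^6·[Ga3+(aq)]^2.
Isolating [Ga3+(aq)] in Q = 10^{−24.730} yields log [Ga3+(aq)] = −2.538, i.e. 0.0029 M.

0.0029 M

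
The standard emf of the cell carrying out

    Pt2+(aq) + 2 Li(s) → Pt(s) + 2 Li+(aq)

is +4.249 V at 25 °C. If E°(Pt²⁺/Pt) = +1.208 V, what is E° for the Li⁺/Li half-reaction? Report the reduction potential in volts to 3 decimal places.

−3.041 V

In the reaction as written the Pt²⁺/Pt couple is reduced (cathode) and Li⁺/Li is oxidized (anode), so E°cell = E°(Pt²⁺/Pt) − E°(Li⁺/Li).
E°(Li⁺/Li) = E°(cathode) − E°cell = +1.208 − (+4.249) = −3.041 V.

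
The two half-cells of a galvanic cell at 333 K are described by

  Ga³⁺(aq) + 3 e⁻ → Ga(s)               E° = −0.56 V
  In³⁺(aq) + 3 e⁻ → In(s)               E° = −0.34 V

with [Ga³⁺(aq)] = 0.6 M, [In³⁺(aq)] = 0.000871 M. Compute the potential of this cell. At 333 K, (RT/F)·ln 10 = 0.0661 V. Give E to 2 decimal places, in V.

+0.16 V

In³⁺/In is reduced (cathode, E° = −0.34 V) and Ga³⁺/Ga is oxidized (anode).
E°cell = E°cat − E°an = −0.34 − (−0.56) = +0.22 V; n = 3.
The balanced reaction is In³⁺(aq) + Ga(s) → In(s) + Ga³⁺(aq), so Q = [Ga³⁺(aq)] / [In³⁺(aq)] = 689 and log Q = 2.838.
Applying E = E° − (RT ln10/nF)·log Q gives +0.22 − (0.0661/3)(2.838) = +0.16 V.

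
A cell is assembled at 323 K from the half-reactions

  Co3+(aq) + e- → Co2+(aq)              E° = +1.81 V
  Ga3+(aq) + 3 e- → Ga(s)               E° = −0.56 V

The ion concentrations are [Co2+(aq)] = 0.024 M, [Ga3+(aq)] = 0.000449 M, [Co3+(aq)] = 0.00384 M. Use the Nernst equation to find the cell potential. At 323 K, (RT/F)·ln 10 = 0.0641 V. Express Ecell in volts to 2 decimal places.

+2.39 V

The Co³⁺/Co²⁺ couple has the more positive E°, so it is the cathode; Ga³⁺/Ga is the anode.
The standard potential is +1.81 − (−0.56) = +2.37 V and the balanced reaction transfers n = 3 electrons.
Balancing gives 3 Co3+(aq) + Ga(s) → 3 Co2+(aq) + Ga3+(aq); hence Q = ([Co2+(aq)]^3·[Ga3+(aq)]) / [Co3+(aq)]^3 = 0.11 (log Q = −0.960).
By the Nernst equation, E = +2.37 − (0.0641/3)·(−0.960) = +2.39 V.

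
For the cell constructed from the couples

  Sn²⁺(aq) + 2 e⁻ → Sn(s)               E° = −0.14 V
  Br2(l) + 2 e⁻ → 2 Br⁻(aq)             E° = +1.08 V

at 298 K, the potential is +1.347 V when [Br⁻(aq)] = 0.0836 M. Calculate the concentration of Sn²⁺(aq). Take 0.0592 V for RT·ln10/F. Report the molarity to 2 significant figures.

0.0073 M

Br₂/Br⁻ is the cathode (higher E°); E°cell = +1.08 − (−0.14) = +1.22 V with n = 2.
From the Nernst equation, log Q = n(E° − E)/0.0592 = 2·(+1.22 − (+1.347))/0.0592 = −4.291.
For Br2(l) + Sn(s) → 2 Br⁻(aq) + Sn²⁺(aq), the reaction quotient is Q = [Br⁻(aq)]^2·[Sn²⁺(aq)].
Solving for the unknown gives log [Sn²⁺(aq)] = −2.135, so [Sn²⁺(aq)] ≈ 0.0073 M.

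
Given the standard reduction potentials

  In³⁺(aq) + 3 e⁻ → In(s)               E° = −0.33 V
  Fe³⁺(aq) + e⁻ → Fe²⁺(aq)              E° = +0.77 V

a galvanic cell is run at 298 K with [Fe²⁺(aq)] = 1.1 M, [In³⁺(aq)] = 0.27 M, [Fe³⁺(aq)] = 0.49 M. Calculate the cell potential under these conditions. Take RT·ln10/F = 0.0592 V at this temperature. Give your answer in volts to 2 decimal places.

+1.09 V

The Fe³⁺/Fe²⁺ couple has the more positive E°, so it is the cathode; In³⁺/In is the anode.
The standard potential is +0.77 − (−0.33) = +1.10 V and the balanced reaction transfers n = 3 electrons.
The balanced reaction is 3 Fe³⁺(aq) + In(s) → 3 Fe²⁺(aq) + In³⁺(aq), so Q = ([Fe²⁺(aq)]^3·[In³⁺(aq)]) / [Fe³⁺(aq)]^3 = 3.05 and log Q = 0.485.
By the Nernst equation, E = +1.10 − (0.0592/3)·(0.485) = +1.09 V.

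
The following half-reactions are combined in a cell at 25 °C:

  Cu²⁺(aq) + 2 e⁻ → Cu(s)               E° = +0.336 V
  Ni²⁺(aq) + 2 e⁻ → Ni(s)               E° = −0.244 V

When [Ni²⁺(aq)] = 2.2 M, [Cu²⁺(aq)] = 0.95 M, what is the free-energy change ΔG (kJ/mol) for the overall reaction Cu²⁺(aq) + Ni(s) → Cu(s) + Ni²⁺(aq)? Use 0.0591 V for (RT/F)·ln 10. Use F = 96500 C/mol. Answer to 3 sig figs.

−110 kJ/mol

The standard cell potential is +0.336 − (−0.244) = +0.580 V, with n = 2 electrons in the balanced equation.
Here Q = [Ni²⁺(aq)] / [Cu²⁺(aq)] = 2.32 (log Q = 0.365), giving E = +0.580 − (0.0591/2)·(0.365) = +0.5692 V.
Finally ΔG = −nFE = −(2)(96500 C/mol)(+0.5692 V) = −110 kJ/mol.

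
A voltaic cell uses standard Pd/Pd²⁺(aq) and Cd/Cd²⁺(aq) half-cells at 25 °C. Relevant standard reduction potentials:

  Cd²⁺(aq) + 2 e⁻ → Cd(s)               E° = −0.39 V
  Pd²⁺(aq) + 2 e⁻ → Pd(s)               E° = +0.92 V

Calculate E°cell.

The Pd²⁺/Pd couple has the higher E°, so Pd ion is reduced (cathode) and Cd is oxidized (anode).
E°cell = E°(cathode) − E°(anode) = +0.92 − (−0.39) = +1.31 V.

+1.31 V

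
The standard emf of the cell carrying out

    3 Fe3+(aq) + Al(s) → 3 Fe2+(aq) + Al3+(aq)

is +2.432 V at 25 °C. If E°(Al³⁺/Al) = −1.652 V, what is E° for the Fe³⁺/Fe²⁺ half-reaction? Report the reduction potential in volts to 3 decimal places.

In the reaction as written the Fe³⁺/Fe²⁺ couple is reduced (cathode) and Al³⁺/Al is oxidized (anode), so E°cell = E°(Fe³⁺/Fe²⁺) − E°(Al³⁺/Al).
E°(Fe³⁺/Fe²⁺) = E°cell + E°(anode) = +2.432 + (−1.652) = +0.780 V.

+0.780 V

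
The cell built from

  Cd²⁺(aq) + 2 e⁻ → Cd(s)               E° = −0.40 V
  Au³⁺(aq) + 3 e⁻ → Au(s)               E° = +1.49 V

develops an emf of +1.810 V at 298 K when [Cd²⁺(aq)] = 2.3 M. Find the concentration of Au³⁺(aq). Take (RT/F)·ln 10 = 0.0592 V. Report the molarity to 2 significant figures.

With Au³⁺/Au at the cathode and Cd²⁺/Cd at the anode, E°cell = +1.49 − (−0.40) = +1.89 V (n = 6).
Since E = E° − (0.0592/n)·log Q, log Q = n(E° − E)/0.0592 = 8.108.
For 2 Au³⁺(aq) + 3 Cd(s) → 2 Au(s) + 3 Cd²⁺(aq), the reaction quotient is Q = [Cd²⁺(aq)]^3 / [Au³⁺(aq)]^2.
Isolating [Au³⁺(aq)] in Q = 10^{8.108} yields log [Au³⁺(aq)] = −3.511, i.e. 0.00031 M.

0.00031 M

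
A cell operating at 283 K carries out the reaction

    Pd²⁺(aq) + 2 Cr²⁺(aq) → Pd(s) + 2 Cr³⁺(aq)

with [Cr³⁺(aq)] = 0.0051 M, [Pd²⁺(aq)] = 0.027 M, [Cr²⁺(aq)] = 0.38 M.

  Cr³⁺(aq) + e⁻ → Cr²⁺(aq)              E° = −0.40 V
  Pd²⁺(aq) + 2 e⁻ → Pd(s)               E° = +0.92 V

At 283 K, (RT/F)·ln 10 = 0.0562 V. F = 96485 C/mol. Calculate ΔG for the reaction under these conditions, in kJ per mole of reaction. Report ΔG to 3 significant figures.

−267 kJ/mol

With Pd²⁺/Pd reduced at the cathode, E°cell = +0.92 − (−0.40) = +1.32 V and n = 2.
Here Q = [Cr³⁺(aq)]^2 / ([Pd²⁺(aq)]·[Cr²⁺(aq)]^2) = 0.00667 (log Q = −2.176), giving E = +1.32 − (0.0562/2)·(−2.176) = +1.3811 V.
Then ΔG = −nFE = −2 × 96485 × +1.3811 J/mol = −267 kJ/mol.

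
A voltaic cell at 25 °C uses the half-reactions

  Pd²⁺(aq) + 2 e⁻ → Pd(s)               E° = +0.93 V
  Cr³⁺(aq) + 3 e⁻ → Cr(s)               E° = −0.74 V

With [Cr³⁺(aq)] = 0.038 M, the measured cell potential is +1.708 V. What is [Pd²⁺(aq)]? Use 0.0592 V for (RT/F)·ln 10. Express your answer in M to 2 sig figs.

The Pd²⁺/Pd couple has the larger reduction potential, so it is the cathode: E°cell = +0.93 − (−0.74) = +1.67 V and n = 6.
From the Nernst equation, log Q = n(E° − E)/0.0592 = 6·(+1.67 − (+1.708))/0.0592 = −3.851.
The balanced reaction is 3 Pd²⁺(aq) + 2 Cr(s) → 3 Pd(s) + 2 Cr³⁺(aq), so Q = [Cr³⁺(aq)]^2 / [Pd²⁺(aq)]^3.
Solving for the unknown gives log [Pd²⁺(aq)] = 0.337, so [Pd²⁺(aq)] ≈ 2.2 M.

2.2 M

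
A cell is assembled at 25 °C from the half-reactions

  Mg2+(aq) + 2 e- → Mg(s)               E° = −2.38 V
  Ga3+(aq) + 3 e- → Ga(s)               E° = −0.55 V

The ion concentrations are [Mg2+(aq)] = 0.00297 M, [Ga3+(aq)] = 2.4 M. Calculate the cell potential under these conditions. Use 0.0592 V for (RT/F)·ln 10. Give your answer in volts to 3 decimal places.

+1.912 V

Since E°(Ga³⁺/Ga) > E°(Mg²⁺/Mg), Ga³⁺/Ga serves as the cathode.
The standard potential is −0.55 − (−2.38) = +1.83 V and the balanced reaction transfers n = 6 electrons.
The balanced reaction is 2 Ga3+(aq) + 3 Mg(s) → 2 Ga(s) + 3 Mg2+(aq), so Q = [Mg2+(aq)]^3 / [Ga3+(aq)]^2 = 4.55×10^−9 and log Q = −8.342.
E = E° − (0.0592/n)·log Q = +1.83 − (0.0592/6)(−8.342) = +1.912 V.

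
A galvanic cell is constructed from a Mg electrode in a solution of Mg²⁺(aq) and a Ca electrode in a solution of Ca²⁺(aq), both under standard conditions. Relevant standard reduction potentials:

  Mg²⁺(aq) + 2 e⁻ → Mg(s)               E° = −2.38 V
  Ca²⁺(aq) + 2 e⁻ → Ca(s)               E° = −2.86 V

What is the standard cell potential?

The Mg²⁺/Mg couple has the higher E°, so Mg ion is reduced (cathode) and Ca is oxidized (anode).
E°cell = E°(cathode) − E°(anode) = −2.38 − (−2.86) = +0.48 V.

+0.48 V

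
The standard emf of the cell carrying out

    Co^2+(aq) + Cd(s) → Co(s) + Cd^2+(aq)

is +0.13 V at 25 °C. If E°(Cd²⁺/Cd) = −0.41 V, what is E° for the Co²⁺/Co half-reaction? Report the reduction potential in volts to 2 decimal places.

In the reaction as written the Co²⁺/Co couple is reduced (cathode) and Cd²⁺/Cd is oxidized (anode), so E°cell = E°(Co²⁺/Co) − E°(Cd²⁺/Cd).
E°(Co²⁺/Co) = E°cell + E°(anode) = +0.13 + (−0.41) = −0.28 V.

−0.28 V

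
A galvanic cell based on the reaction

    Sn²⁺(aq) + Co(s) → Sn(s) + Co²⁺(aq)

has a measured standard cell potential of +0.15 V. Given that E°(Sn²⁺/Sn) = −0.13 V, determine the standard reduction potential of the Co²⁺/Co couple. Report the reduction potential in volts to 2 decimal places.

In the reaction as written the Sn²⁺/Sn couple is reduced (cathode) and Co²⁺/Co is oxidized (anode), so E°cell = E°(Sn²⁺/Sn) − E°(Co²⁺/Co).
E°(Co²⁺/Co) = E°(cathode) − E°cell = −0.13 − (+0.15) = −0.28 V.

−0.28 V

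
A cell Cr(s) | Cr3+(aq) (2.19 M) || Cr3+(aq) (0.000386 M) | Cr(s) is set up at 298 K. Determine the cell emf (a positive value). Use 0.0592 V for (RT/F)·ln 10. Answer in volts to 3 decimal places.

0.074 V

For a concentration cell E°cell = 0, since both electrodes use the same couple.
The compartment with the higher Cr3+(aq) concentration (2.19 M) acts as the cathode; ions are reduced there and produced at the dilute (0.000386 M) anode.
With n = 3, Ecell = −(0.0592/3)·log([dilute]/[conc]) = −(0.0592/3)·log(0.000386/2.19) = +0.074 V.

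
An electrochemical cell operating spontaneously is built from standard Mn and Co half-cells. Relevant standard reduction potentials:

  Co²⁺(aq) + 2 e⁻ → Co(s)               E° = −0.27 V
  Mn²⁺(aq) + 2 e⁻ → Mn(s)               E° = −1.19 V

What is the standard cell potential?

The Co²⁺/Co couple has the higher E°, so Co ion is reduced (cathode) and Mn is oxidized (anode).
E°cell = E°(cathode) − E°(anode) = −0.27 − (−1.19) = +0.92 V.

+0.92 V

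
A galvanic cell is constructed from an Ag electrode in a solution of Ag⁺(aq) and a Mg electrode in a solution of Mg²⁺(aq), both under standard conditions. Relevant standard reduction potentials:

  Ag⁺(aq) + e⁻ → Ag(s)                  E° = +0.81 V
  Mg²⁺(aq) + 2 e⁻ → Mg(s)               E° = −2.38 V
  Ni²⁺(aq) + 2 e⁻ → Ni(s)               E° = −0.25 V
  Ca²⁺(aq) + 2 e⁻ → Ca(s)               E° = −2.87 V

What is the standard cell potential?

Of the two couples in this cell, the one with the more positive reduction potential is reduced at the cathode: here that is Ag⁺/Ag (+0.81 V); Mg²⁺/Mg (−2.38 V) is the anode.
E°cell = E°(cathode) − E°(anode) = +0.81 − (−2.38) = +3.19 V.

+3.19 V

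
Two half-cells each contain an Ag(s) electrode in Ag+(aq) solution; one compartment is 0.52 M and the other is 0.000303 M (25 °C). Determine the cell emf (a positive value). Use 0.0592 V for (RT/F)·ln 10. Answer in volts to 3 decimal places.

For a concentration cell E°cell = 0, since both electrodes use the same couple.
The compartment with the higher Ag+(aq) concentration (0.52 M) acts as the cathode; ions are reduced there and produced at the dilute (0.000303 M) anode.
With n = 1, Ecell = −(0.0592/1)·log([dilute]/[conc]) = −(0.0592/1)·log(0.000303/0.52) = +0.191 V.

0.191 V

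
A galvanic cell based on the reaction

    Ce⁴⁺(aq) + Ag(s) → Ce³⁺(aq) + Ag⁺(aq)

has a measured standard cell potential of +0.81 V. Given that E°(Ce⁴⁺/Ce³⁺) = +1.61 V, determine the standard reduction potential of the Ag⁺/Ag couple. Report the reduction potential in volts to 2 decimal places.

In the reaction as written the Ce⁴⁺/Ce³⁺ couple is reduced (cathode) and Ag⁺/Ag is oxidized (anode), so E°cell = E°(Ce⁴⁺/Ce³⁺) − E°(Ag⁺/Ag).
E°(Ag⁺/Ag) = E°(cathode) − E°cell = +1.61 − (+0.81) = +0.80 V.

+0.80 V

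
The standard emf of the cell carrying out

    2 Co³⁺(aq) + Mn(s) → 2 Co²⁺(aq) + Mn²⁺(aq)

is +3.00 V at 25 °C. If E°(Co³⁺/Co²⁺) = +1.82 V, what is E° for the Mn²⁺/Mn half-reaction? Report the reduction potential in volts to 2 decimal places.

In the reaction as written the Co³⁺/Co²⁺ couple is reduced (cathode) and Mn²⁺/Mn is oxidized (anode), so E°cell = E°(Co³⁺/Co²⁺) − E°(Mn²⁺/Mn).
E°(Mn²⁺/Mn) = E°(cathode) − E°cell = +1.82 − (+3.00) = −1.18 V.

−1.18 V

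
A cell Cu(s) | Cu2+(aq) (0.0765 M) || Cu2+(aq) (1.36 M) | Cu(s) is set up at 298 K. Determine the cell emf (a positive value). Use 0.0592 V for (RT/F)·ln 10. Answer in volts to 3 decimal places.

0.037 V

For a concentration cell E°cell = 0, since both electrodes use the same couple.
The compartment with the higher Cu2+(aq) concentration (1.36 M) acts as the cathode; ions are reduced there and produced at the dilute (0.0765 M) anode.
With n = 2, Ecell = −(0.0592/2)·log([dilute]/[conc]) = −(0.0592/2)·log(0.0765/1.36) = +0.037 V.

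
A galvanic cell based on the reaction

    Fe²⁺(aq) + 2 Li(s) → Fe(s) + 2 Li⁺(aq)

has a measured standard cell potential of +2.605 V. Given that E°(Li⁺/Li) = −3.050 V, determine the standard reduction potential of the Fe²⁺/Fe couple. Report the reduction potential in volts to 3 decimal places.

−0.445 V

In the reaction as written the Fe²⁺/Fe couple is reduced (cathode) and Li⁺/Li is oxidized (anode), so E°cell = E°(Fe²⁺/Fe) − E°(Li⁺/Li).
E°(Fe²⁺/Fe) = E°cell + E°(anode) = +2.605 + (−3.050) = −0.445 V.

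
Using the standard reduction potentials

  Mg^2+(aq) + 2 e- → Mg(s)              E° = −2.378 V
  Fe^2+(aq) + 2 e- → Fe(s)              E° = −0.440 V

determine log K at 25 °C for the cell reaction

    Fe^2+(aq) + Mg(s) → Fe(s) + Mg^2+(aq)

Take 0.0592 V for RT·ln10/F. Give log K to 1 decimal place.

log K = 65.5

The Fe²⁺/Fe couple is reduced (cathode); E°cell = −0.440 − (−2.378) = +1.938 V with n = 2.
At equilibrium E = 0, so log K = nE°cell / 0.0592 = (2)(+1.938) / 0.0592 = 65.5.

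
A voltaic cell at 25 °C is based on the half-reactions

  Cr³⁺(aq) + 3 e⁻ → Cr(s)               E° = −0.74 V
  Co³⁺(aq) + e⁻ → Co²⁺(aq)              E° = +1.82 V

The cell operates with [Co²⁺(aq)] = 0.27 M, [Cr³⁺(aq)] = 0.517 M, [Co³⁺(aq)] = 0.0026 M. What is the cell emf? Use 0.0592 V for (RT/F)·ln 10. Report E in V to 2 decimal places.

The Co³⁺/Co²⁺ couple has the more positive E°, so it is the cathode; Cr³⁺/Cr is the anode.
E°cell = +1.82 − (−0.74) = +2.56 V, with n = 3 electrons transferred.
For the overall reaction 3 Co³⁺(aq) + Cr(s) → 3 Co²⁺(aq) + Cr³⁺(aq), Q = ([Co²⁺(aq)]^3·[Cr³⁺(aq)]) / [Co³⁺(aq)]^3 = 5.79×10^5, giving log Q = 5.763.
Applying E = E° − (RT ln10/nF)·log Q gives +2.56 − (0.0592/3)(5.763) = +2.45 V.

+2.45 V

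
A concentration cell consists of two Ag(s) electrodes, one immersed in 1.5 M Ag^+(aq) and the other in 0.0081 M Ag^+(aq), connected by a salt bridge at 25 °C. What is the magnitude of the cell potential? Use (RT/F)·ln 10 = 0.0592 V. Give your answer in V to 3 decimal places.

0.134 V

For a concentration cell E°cell = 0, since both electrodes use the same couple.
The compartment with the higher Ag^+(aq) concentration (1.5 M) acts as the cathode; ions are reduced there and produced at the dilute (0.0081 M) anode.
With n = 1, Ecell = −(0.0592/1)·log([dilute]/[conc]) = −(0.0592/1)·log(0.0081/1.5) = +0.134 V.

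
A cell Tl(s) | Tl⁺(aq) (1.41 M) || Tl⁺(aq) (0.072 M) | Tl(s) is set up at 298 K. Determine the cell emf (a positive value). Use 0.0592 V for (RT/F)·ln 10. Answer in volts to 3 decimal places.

For a concentration cell E°cell = 0, since both electrodes use the same couple.
The compartment with the higher Tl⁺(aq) concentration (1.41 M) acts as the cathode; ions are reduced there and produced at the dilute (0.072 M) anode.
With n = 1, Ecell = −(0.0592/1)·log([dilute]/[conc]) = −(0.0592/1)·log(0.072/1.41) = +0.076 V.

0.076 V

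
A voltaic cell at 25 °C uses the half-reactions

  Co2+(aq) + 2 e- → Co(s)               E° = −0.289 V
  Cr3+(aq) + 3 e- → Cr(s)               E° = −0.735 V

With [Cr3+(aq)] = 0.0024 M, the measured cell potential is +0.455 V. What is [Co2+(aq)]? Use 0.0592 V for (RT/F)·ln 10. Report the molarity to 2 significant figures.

Co²⁺/Co is the cathode (higher E°); E°cell = −0.289 − (−0.735) = +0.446 V with n = 6.
Rearranging E = E° − (0.0592/n)·log Q gives log Q = 6(+0.446 − (+0.455))/0.0592 = −0.912.
The balanced reaction is 3 Co2+(aq) + 2 Cr(s) → 3 Co(s) + 2 Cr3+(aq), so Q = [Cr3+(aq)]^2 / [Co2+(aq)]^3.
Isolating [Co2+(aq)] in Q = 10^{−0.912} yields log [Co2+(aq)] = −1.443, i.e. 0.036 M.

0.036 M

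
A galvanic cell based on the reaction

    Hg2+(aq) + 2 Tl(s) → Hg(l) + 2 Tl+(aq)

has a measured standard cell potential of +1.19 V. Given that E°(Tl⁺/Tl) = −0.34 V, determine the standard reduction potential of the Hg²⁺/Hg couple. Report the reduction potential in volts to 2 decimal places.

In the reaction as written the Hg²⁺/Hg couple is reduced (cathode) and Tl⁺/Tl is oxidized (anode), so E°cell = E°(Hg²⁺/Hg) − E°(Tl⁺/Tl).
E°(Hg²⁺/Hg) = E°cell + E°(anode) = +1.19 + (−0.34) = +0.85 V.

+0.85 V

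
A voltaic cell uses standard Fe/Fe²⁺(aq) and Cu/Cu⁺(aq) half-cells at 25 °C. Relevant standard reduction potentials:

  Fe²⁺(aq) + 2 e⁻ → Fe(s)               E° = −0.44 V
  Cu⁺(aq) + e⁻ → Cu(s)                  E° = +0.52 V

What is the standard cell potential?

Of the two couples in this cell, the one with the more positive reduction potential is reduced at the cathode: here that is Cu⁺/Cu (+0.52 V); Fe²⁺/Fe (−0.44 V) is the anode.
E°cell = E°(cathode) − E°(anode) = +0.52 − (−0.44) = +0.96 V.

+0.96 V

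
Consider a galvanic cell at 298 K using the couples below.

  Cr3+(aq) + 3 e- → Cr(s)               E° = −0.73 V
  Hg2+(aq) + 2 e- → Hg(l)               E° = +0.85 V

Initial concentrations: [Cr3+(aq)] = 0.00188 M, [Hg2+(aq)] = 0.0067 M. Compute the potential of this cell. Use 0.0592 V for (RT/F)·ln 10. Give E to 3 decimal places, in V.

Since E°(Hg²⁺/Hg) > E°(Cr³⁺/Cr), Hg²⁺/Hg serves as the cathode.
E°cell = +0.85 − (−0.73) = +1.58 V, with n = 6 electrons transferred.
Balancing gives 3 Hg2+(aq) + 2 Cr(s) → 3 Hg(l) + 2 Cr3+(aq); hence Q = [Cr3+(aq)]^2 / [Hg2+(aq)]^3 = 11.8 (log Q = 1.070).
Applying E = E° − (RT ln10/nF)·log Q gives +1.58 − (0.0592/6)(1.070) = +1.569 V.

+1.569 V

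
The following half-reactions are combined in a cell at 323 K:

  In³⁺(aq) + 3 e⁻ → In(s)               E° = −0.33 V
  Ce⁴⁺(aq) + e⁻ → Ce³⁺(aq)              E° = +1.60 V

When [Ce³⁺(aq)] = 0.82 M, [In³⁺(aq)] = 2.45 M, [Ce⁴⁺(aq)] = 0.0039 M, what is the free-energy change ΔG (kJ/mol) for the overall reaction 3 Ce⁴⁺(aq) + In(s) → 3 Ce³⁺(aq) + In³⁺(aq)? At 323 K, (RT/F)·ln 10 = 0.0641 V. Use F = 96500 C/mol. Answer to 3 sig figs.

−513 kJ/mol

E°cell = +1.60 − (−0.33) = +1.93 V; the balanced reaction transfers n = 3 electrons.
The reaction quotient is ([Ce³⁺(aq)]^3·[In³⁺(aq)]) / [Ce⁴⁺(aq)]^3 = 2.28×10^7; by Nernst, E = +1.93 − (0.0641/3)(7.357) = +1.7728 V.
Then ΔG = −nFE = −3 × 96500 × +1.7728 J/mol = −513 kJ/mol.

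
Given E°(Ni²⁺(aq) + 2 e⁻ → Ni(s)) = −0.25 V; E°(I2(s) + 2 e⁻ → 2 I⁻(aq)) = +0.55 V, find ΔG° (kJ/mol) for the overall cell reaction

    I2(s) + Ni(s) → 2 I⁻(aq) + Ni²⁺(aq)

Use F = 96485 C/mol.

In the reaction as written I2(s) is reduced, so the I₂/I⁻ couple is the cathode and Ni²⁺/Ni is the anode.
E°cell = +0.55 − (−0.25) = +0.80 V; balancing electrons gives n = 2.
ΔG° = −nFE°cell = −(2)(96485)(+0.80) J/mol = −154 kJ/mol.

−154 kJ/mol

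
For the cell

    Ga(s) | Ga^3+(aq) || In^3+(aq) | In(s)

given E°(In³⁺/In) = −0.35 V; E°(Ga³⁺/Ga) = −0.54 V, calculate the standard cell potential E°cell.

+0.19 V

By convention the left-hand electrode in cell notation is the anode (oxidation) and the right-hand electrode is the cathode (reduction).
E°cell = E°(right) − E°(left) = −0.35 − (−0.54) = +0.19 V.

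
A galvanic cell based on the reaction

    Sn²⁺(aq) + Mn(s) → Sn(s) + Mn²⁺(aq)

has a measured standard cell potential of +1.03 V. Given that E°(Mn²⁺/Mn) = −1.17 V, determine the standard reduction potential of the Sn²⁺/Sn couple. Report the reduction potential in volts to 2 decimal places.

In the reaction as written the Sn²⁺/Sn couple is reduced (cathode) and Mn²⁺/Mn is oxidized (anode), so E°cell = E°(Sn²⁺/Sn) − E°(Mn²⁺/Mn).
E°(Sn²⁺/Sn) = E°cell + E°(anode) = +1.03 + (−1.17) = −0.14 V.

−0.14 V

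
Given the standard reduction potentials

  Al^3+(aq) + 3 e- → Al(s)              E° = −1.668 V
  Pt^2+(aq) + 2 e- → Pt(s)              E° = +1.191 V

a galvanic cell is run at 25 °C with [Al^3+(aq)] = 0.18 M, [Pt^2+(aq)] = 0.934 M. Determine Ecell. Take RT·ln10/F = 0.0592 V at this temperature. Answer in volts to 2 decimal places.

Since E°(Pt²⁺/Pt) > E°(Al³⁺/Al), Pt²⁺/Pt serves as the cathode.
The standard potential is +1.191 − (−1.668) = +2.859 V and the balanced reaction transfers n = 6 electrons.
Balancing gives 3 Pt^2+(aq) + 2 Al(s) → 3 Pt(s) + 2 Al^3+(aq); hence Q = [Al^3+(aq)]^2 / [Pt^2+(aq)]^3 = 0.0398 (log Q = −1.400).
By the Nernst equation, E = +2.859 − (0.0592/6)·(−1.400) = +2.87 V.

+2.87 V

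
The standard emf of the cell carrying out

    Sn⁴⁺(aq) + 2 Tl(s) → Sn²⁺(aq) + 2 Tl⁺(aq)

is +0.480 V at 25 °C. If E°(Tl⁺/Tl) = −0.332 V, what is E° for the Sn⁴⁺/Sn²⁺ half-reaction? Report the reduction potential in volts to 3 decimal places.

In the reaction as written the Sn⁴⁺/Sn²⁺ couple is reduced (cathode) and Tl⁺/Tl is oxidized (anode), so E°cell = E°(Sn⁴⁺/Sn²⁺) − E°(Tl⁺/Tl).
E°(Sn⁴⁺/Sn²⁺) = E°cell + E°(anode) = +0.480 + (−0.332) = +0.148 V.

+0.148 V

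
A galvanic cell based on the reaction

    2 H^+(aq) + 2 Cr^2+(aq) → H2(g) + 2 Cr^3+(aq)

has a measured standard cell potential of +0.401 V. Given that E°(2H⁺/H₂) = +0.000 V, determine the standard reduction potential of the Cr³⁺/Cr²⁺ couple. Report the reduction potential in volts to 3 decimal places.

In the reaction as written the 2H⁺/H₂ couple is reduced (cathode) and Cr³⁺/Cr²⁺ is oxidized (anode), so E°cell = E°(2H⁺/H₂) − E°(Cr³⁺/Cr²⁺).
E°(Cr³⁺/Cr²⁺) = E°(cathode) − E°cell = +0.000 − (+0.401) = −0.401 V.

−0.401 V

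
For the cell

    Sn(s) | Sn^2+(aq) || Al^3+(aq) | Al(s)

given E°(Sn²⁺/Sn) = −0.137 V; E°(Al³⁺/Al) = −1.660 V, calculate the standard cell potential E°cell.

−1.523 V

By convention the left-hand electrode in cell notation is the anode (oxidation) and the right-hand electrode is the cathode (reduction).
E°cell = E°(right) − E°(left) = −1.660 − (−0.137) = −1.523 V.
The negative sign shows that, as written, the cell would require an external voltage to drive the reaction.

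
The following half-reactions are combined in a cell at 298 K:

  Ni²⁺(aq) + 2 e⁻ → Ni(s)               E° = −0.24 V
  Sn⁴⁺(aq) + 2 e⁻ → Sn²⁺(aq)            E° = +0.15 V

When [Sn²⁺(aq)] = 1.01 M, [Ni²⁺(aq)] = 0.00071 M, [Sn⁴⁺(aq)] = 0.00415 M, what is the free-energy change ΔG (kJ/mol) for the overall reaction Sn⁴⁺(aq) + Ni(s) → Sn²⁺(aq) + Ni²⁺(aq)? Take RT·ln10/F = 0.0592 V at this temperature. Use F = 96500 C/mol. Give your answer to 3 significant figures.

The standard cell potential is +0.15 − (−0.24) = +0.39 V, with n = 2 electrons in the balanced equation.
Q = ([Sn²⁺(aq)]·[Ni²⁺(aq)]) / [Sn⁴⁺(aq)] = 0.173, so log Q = −0.762 and E = +0.39 − (0.0592/2)(−0.762) = +0.4126 V.
Then ΔG = −nFE = −2 × 96500 × +0.4126 J/mol = −79.6 kJ/mol.

−79.6 kJ/mol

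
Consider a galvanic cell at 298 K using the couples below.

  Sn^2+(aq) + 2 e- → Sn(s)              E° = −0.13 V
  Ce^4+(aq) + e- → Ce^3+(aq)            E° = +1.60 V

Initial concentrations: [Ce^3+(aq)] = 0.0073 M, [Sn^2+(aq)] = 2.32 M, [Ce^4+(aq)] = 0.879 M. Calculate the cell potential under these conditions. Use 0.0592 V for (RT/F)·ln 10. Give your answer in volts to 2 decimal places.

+1.84 V

Since E°(Ce⁴⁺/Ce³⁺) > E°(Sn²⁺/Sn), Ce⁴⁺/Ce³⁺ serves as the cathode.
E°cell = +1.60 − (−0.13) = +1.73 V, with n = 2 electrons transferred.
For the overall reaction 2 Ce^4+(aq) + Sn(s) → 2 Ce^3+(aq) + Sn^2+(aq), Q = ([Ce^3+(aq)]^2·[Sn^2+(aq)]) / [Ce^4+(aq)]^2 = 0.00016, giving log Q = −3.796.
By the Nernst equation, E = +1.73 − (0.0592/2)·(−3.796) = +1.84 V.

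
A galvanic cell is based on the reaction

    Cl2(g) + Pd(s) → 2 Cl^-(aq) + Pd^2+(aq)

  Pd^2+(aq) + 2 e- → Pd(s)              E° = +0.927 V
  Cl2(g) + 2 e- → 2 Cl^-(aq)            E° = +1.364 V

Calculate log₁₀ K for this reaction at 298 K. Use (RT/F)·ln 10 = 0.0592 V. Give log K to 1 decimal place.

The Cl₂/Cl⁻ couple is reduced (cathode); E°cell = +1.364 − (+0.927) = +0.437 V with n = 2.
At equilibrium E = 0, so log K = nE°cell / 0.0592 = (2)(+0.437) / 0.0592 = 14.8.

log K = 14.8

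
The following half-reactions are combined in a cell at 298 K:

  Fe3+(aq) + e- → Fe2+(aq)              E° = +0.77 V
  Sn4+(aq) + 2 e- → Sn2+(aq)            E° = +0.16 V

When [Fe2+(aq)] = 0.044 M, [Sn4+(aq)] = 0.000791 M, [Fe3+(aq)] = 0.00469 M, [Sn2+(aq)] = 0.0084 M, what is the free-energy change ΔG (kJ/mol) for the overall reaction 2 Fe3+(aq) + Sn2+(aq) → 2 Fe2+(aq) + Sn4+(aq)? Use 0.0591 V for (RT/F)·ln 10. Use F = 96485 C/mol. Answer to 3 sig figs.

−112 kJ/mol

E°cell = +0.77 − (+0.16) = +0.61 V; the balanced reaction transfers n = 2 electrons.
The reaction quotient is ([Fe2+(aq)]^2·[Sn4+(aq)]) / ([Fe3+(aq)]^2·[Sn2+(aq)]) = 8.29; by Nernst, E = +0.61 − (0.0591/2)(0.918) = +0.5829 V.
Then ΔG = −nFE = −2 × 96485 × +0.5829 J/mol = −112 kJ/mol.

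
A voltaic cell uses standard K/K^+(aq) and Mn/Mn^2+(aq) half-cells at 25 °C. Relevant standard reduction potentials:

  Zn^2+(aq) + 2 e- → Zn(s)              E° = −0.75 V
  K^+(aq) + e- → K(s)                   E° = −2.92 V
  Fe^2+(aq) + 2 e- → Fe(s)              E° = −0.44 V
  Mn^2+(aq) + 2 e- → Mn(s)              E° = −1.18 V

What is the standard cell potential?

+1.74 V

The Mn²⁺/Mn couple has the higher E°, so Mn ion is reduced (cathode) and K is oxidized (anode).
E°cell = E°(cathode) − E°(anode) = −1.18 − (−2.92) = +1.74 V.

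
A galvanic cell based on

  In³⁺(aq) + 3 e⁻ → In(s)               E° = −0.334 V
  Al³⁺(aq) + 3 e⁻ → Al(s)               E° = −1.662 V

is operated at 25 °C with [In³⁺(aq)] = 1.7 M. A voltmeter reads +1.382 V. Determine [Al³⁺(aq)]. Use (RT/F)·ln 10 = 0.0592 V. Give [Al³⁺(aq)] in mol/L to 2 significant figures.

0.0031 M

With In³⁺/In at the cathode and Al³⁺/Al at the anode, E°cell = −0.334 − (−1.662) = +1.328 V (n = 3).
From the Nernst equation, log Q = n(E° − E)/0.0592 = 3·(+1.328 − (+1.382))/0.0592 = −2.736.
The balanced reaction is In³⁺(aq) + Al(s) → In(s) + Al³⁺(aq), so Q = [Al³⁺(aq)] / [In³⁺(aq)].
Solving for the unknown gives log [Al³⁺(aq)] = −2.506, so [Al³⁺(aq)] ≈ 0.0031 M.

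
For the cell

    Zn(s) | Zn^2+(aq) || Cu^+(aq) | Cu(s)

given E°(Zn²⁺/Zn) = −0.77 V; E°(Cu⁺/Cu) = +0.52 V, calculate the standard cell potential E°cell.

+1.29 V

By convention the left-hand electrode in cell notation is the anode (oxidation) and the right-hand electrode is the cathode (reduction).
E°cell = E°(right) − E°(left) = +0.52 − (−0.77) = +1.29 V.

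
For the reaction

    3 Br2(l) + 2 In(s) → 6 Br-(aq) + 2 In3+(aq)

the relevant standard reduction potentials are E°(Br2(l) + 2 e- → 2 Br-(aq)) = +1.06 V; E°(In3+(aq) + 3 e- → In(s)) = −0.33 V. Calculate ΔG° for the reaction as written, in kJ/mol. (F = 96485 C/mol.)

−805 kJ/mol

In the reaction as written Br2(l) is reduced, so the Br₂/Br⁻ couple is the cathode and In³⁺/In is the anode.
E°cell = +1.06 − (−0.33) = +1.39 V; balancing electrons gives n = 6.
ΔG° = −nFE°cell = −(6)(96485)(+1.39) J/mol = −805 kJ/mol.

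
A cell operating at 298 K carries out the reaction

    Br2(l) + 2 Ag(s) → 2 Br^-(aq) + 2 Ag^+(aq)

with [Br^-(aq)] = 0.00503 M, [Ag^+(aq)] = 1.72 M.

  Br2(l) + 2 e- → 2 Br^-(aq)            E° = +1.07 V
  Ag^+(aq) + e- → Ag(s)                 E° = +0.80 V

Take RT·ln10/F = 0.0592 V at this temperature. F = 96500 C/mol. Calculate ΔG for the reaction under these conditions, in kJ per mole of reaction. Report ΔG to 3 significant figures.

E°cell = +1.07 − (+0.80) = +0.27 V; the balanced reaction transfers n = 2 electrons.
The reaction quotient is [Br^-(aq)]^2·[Ag^+(aq)]^2 = 7.49×10^−5; by Nernst, E = +0.27 − (0.0592/2)(−4.126) = +0.3921 V.
Then ΔG = −nFE = −2 × 96500 × +0.3921 J/mol = −75.7 kJ/mol.

−75.7 kJ/mol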